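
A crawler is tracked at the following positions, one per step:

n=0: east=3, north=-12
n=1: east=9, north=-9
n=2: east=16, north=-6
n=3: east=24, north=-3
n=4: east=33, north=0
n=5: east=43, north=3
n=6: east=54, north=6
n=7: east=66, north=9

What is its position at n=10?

First differences are (+6,+3), (+7,+3), (+8,+3), (+9,+3), (+10,+3), (+11,+3), (+12,+3); their common second difference is (+1,+0) (constant acceleration).
step 8: east=66, north=9 + (+13,+3) → east=79, north=12
step 9: east=79, north=12 + (+14,+3) → east=93, north=15
step 10: east=93, north=15 + (+15,+3) → east=108, north=18

east=108, north=18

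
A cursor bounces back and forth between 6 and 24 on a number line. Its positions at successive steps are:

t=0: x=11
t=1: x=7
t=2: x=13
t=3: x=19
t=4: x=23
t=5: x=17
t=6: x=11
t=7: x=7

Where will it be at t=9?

The value reflects between 6 and 24, moving 6 per step.
  step 8: 7 → 13
  step 9: 13 → 19

x=19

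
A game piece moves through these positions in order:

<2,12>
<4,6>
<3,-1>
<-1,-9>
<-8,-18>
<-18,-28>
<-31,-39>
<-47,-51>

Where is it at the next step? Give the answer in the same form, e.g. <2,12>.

<-66,-64>

First differences are <+2,-6>, <-1,-7>, <-4,-8>, <-7,-9>, <-10,-10>, <-13,-11>, <-16,-12>; their common second difference is <-3,-1> (constant acceleration).
step 8: <-47,-51> + <-19,-13> → <-66,-64>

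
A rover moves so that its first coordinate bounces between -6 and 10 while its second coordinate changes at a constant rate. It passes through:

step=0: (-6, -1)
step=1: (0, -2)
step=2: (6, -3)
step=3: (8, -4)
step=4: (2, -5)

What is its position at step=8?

The first coordinate reflects between -6 and 10, moving 6 per step.
  step 5: 2 → -4
  step 6: -4 → -2
  step 7: -2 → 4
  step 8: 4 → 10
The second coordinate changes by -1 each step: at step 8 it is -9.

(10, -9)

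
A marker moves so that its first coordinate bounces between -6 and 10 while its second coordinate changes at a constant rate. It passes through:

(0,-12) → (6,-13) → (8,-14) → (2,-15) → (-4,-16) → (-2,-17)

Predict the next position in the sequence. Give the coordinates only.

(4,-18)

The first coordinate reflects between -6 and 10, moving 6 per step.
  step 6: -2 → 4
The second coordinate changes by -1 each step: at step 6 it is -18.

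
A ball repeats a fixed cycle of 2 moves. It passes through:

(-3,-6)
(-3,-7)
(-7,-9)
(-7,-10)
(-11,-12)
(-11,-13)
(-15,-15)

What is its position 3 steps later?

(-19,-19)

Step-to-step displacements: (+0,-1), (-4,-2), (+0,-1), (-4,-2), (+0,-1), (-4,-2) — a repeating cycle of length 2.
step 7: apply (+0,-1) → (-15,-16)
step 8: apply (-4,-2) → (-19,-18)
step 9: apply (+0,-1) → (-19,-19)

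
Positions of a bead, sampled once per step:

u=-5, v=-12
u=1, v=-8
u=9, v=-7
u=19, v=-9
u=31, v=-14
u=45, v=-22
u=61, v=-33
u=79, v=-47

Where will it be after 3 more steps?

Taking differences between consecutive positions: (+6,+4), (+8,+1), (+10,-2), (+12,-5), (+14,-8), (+16,-11), (+18,-14). These grow by (+2,-3) each step.
step 8: u=79, v=-47 + (+20,-17) → u=99, v=-64
step 9: u=99, v=-64 + (+22,-20) → u=121, v=-84
step 10: u=121, v=-84 + (+24,-23) → u=145, v=-107

u=145, v=-107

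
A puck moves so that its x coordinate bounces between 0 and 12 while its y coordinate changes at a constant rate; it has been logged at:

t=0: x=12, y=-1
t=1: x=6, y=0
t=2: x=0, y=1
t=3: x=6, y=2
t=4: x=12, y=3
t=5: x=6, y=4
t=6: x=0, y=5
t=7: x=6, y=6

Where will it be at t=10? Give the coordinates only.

The x coordinate travels 6 per step and bounces off the walls at 0 and 12.
  step 8: 6 → 12
  step 9: 12 → 6
  step 10: 6 → 0
The y coordinate changes by +1 each step: at step 10 it is 9.

x=0, y=9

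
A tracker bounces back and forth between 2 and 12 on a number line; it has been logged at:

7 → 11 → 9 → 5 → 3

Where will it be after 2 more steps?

The value travels 4 per step and bounces off the walls at 2 and 12.
  step 5: 3 → 7
  step 6: 7 → 11

11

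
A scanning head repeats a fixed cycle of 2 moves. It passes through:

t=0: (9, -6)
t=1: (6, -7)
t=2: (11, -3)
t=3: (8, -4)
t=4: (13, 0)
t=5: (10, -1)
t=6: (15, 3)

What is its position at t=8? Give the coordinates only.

(17, 6)

Step-to-step displacements: (-3, -1), (+5, +4), (-3, -1), (+5, +4), (-3, -1), (+5, +4) — a repeating cycle of length 2.
step 7: apply (-3, -1) → (12, 2)
step 8: apply (+5, +4) → (17, 6)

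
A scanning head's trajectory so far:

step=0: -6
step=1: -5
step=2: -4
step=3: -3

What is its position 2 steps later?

-1

Each step adds +1 to the position.
step 4: -3 + 1 → -2
step 5: -2 + 1 → -1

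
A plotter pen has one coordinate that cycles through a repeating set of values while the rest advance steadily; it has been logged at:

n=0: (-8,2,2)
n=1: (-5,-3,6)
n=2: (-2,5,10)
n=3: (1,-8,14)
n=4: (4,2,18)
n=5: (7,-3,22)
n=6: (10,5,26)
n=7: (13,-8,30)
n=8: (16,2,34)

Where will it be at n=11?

First: linear, +3 per step → 25 at step 11.
Second: cycles through 2, -3, 5, -8 every 4 steps. Step 11 lands at position 3 of the cycle → -8.
Third: linear, +4 per step → 46 at step 11.

(25,-8,46)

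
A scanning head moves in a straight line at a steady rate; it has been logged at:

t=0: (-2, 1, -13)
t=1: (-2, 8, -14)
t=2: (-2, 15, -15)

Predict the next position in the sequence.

(-2, 22, -16)

Each step adds (+0, +7, -1) to the position.
step 3: (-2, 15, -15) + (+0, +7, -1) → (-2, 22, -16)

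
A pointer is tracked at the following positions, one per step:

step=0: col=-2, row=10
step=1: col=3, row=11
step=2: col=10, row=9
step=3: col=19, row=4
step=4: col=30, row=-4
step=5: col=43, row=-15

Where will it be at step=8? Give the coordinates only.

col=94, row=-66

Taking differences between consecutive positions: (+5,+1), (+7,-2), (+9,-5), (+11,-8), (+13,-11). These grow by (+2,-3) each step.
step 6: col=43, row=-15 + (+15,-14) → col=58, row=-29
step 7: col=58, row=-29 + (+17,-17) → col=75, row=-46
step 8: col=75, row=-46 + (+19,-20) → col=94, row=-66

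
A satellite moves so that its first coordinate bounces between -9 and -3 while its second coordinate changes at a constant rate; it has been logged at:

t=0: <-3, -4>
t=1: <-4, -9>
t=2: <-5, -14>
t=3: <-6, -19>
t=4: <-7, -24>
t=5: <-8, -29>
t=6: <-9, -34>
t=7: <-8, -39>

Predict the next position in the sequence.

<-7, -44>

The first coordinate reflects between -9 and -3, moving 1 per step.
  step 8: -8 → -7
The second coordinate changes by -5 each step: at step 8 it is -44.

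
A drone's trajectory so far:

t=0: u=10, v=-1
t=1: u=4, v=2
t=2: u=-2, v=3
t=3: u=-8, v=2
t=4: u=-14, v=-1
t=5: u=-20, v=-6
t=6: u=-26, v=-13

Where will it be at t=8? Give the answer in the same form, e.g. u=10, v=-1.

u=-38, v=-33

Successive displacements: (-6, +3), (-6, +1), (-6, -1), (-6, -3), (-6, -5), (-6, -7) — each changes by (+0, -2).
step 7: u=-26, v=-13 + (-6, -9) → u=-32, v=-22
step 8: u=-32, v=-22 + (-6, -11) → u=-38, v=-33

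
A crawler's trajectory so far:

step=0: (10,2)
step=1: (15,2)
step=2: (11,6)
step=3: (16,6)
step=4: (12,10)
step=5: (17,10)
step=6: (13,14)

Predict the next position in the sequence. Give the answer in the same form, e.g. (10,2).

The moves between consecutive positions are (+5,+0), (-4,+4), (+5,+0), (-4,+4), (+5,+0), (-4,+4); they repeat the 2-cycle [(+5,+0), (-4,+4)].
step 7: apply (+5,+0) → (18,14)

(18,14)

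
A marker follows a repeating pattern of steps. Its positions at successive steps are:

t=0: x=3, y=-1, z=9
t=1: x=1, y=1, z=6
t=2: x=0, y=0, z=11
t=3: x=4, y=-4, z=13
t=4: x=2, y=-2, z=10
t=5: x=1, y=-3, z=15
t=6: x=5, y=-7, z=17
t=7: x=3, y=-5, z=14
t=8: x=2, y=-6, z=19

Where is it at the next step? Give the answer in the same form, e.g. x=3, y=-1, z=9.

x=6, y=-10, z=21

The moves between consecutive positions are (-2, +2, -3), (-1, -1, +5), (+4, -4, +2), (-2, +2, -3), (-1, -1, +5), (+4, -4, +2), (-2, +2, -3), (-1, -1, +5); they repeat the 3-cycle [(-2, +2, -3), (-1, -1, +5), (+4, -4, +2)].
step 9: apply (+4, -4, +2) → x=6, y=-10, z=21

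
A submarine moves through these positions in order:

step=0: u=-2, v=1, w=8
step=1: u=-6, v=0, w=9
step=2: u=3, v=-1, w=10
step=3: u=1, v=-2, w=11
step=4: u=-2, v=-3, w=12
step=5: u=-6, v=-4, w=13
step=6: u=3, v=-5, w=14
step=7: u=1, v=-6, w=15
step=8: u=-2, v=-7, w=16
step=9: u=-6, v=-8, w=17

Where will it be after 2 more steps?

U: cycles through -2, -6, 3, 1 every 4 steps. Step 11 lands at position 3 of the cycle → 1.
V: linear, -1 per step → -10 at step 11.
W: linear, +1 per step → 19 at step 11.

u=1, v=-10, w=19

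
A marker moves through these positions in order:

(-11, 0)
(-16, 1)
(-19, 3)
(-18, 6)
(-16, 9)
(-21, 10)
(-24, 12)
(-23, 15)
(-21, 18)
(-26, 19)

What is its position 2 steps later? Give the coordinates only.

(-28, 24)

The moves between consecutive positions are (-5, +1), (-3, +2), (+1, +3), (+2, +3), (-5, +1), (-3, +2), (+1, +3), (+2, +3), (-5, +1); they repeat the 4-cycle [(-5, +1), (-3, +2), (+1, +3), (+2, +3)].
step 10: apply (-3, +2) → (-29, 21)
step 11: apply (+1, +3) → (-28, 24)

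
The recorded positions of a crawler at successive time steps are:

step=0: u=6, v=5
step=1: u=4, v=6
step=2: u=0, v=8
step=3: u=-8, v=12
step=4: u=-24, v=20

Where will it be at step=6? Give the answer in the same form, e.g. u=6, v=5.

u=-120, v=68

Consecutive displacements (-2,+1), (-4,+2), (-8,+4), (-16,+8) scale by a factor of 2 each step.
step 5: u=-24, v=20 + (-32,+16) → u=-56, v=36
step 6: u=-56, v=36 + (-64,+32) → u=-120, v=68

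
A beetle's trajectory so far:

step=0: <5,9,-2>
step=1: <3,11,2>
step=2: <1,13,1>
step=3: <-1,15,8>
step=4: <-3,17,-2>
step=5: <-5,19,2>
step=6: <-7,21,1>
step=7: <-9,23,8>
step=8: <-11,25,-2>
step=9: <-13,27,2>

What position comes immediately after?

<-15,29,1>

First: linear, -2 per step → -15 at step 10.
Second: linear, +2 per step → 29 at step 10.
Third: cycles through -2, 2, 1, 8 every 4 steps. Step 10 lands at position 2 of the cycle → 1.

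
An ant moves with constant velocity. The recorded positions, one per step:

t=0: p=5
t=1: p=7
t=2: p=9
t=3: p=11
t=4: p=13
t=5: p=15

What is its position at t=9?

p=23

Each step adds +2 to the position.
step 6: 15 + 2 → p=17
step 7: 17 + 2 → p=19
step 8: 19 + 2 → p=21
step 9: 21 + 2 → p=23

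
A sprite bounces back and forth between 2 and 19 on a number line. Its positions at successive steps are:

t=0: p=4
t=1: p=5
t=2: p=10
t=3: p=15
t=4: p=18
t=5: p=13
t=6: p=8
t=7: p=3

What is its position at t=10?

p=16

The value travels 5 per step and bounces off the walls at 2 and 19.
  step 8: 3 → 6
  step 9: 6 → 11
  step 10: 11 → 16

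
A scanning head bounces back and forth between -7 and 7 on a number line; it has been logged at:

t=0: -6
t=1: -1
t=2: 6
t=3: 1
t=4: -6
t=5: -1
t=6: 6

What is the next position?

1

The value reflects between -7 and 7, moving 7 per step.
  step 7: 6 → 1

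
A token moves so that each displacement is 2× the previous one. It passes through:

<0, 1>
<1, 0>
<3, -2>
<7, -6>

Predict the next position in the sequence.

The jumps are <+1, -1>, <+2, -2>, <+4, -4> — a geometric progression with ratio 2.
step 4: <7, -6> + <+8, -8> → <15, -14>

<15, -14>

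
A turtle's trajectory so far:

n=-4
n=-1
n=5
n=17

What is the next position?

n=41

Step-to-step displacements: +3, +6, +12; each is 2× the previous.
step 4: 17 + 24 → n=41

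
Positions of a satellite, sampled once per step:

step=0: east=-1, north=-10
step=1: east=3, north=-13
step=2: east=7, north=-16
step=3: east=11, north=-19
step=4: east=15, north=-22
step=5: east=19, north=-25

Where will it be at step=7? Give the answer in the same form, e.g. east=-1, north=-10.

The position changes by (+4,-3) every step.
step 6: east=19, north=-25 + (+4,-3) → east=23, north=-28
step 7: east=23, north=-28 + (+4,-3) → east=27, north=-31

east=27, north=-31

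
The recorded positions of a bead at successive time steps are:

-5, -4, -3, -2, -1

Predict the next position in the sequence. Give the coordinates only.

The position changes by +1 every step.
step 5: -1 + 1 → 0

0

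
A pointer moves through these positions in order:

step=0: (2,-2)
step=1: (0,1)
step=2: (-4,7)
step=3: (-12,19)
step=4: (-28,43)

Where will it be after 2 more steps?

Step-to-step displacements: (-2,+3), (-4,+6), (-8,+12), (-16,+24); each is 2× the previous.
step 5: (-28,43) + (-32,+48) → (-60,91)
step 6: (-60,91) + (-64,+96) → (-124,187)

(-124,187)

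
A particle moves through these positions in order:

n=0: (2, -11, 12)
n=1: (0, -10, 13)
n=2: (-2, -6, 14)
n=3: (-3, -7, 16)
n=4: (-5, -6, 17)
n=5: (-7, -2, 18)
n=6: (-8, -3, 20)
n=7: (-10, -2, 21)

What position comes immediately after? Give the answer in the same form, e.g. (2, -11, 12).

The moves between consecutive positions are (-2, +1, +1), (-2, +4, +1), (-1, -1, +2), (-2, +1, +1), (-2, +4, +1), (-1, -1, +2), (-2, +1, +1); they repeat the 3-cycle [(-2, +1, +1), (-2, +4, +1), (-1, -1, +2)].
step 8: apply (-2, +4, +1) → (-12, 2, 22)

(-12, 2, 22)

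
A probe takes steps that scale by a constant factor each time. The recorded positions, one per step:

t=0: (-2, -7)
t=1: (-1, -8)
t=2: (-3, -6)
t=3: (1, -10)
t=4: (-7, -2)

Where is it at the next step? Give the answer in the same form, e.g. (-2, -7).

(9, -18)

The jumps are (+1, -1), (-2, +2), (+4, -4), (-8, +8) — a geometric progression with ratio -2.
step 5: (-7, -2) + (+16, -16) → (9, -18)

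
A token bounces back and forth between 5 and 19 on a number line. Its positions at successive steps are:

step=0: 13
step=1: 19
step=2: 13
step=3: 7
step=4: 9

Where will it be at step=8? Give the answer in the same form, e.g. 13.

5

The value travels 6 per step and bounces off the walls at 5 and 19.
  step 5: 9 → 15
  step 6: 15 → 17
  step 7: 17 → 11
  step 8: 11 → 5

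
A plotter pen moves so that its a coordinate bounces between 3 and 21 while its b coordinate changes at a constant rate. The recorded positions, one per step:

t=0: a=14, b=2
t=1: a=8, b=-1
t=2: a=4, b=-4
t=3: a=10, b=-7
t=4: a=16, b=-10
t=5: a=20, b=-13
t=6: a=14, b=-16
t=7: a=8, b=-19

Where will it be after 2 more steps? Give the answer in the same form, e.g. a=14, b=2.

a=10, b=-25

The a coordinate travels 6 per step and bounces off the walls at 3 and 21.
  step 8: 8 → 4
  step 9: 4 → 10
The b coordinate changes by -3 each step: at step 9 it is -25.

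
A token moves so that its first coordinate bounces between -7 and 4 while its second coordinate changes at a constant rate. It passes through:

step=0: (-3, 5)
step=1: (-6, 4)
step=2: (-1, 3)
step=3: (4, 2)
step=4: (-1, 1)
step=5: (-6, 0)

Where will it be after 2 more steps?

(2, -2)

The first coordinate travels 5 per step and bounces off the walls at -7 and 4.
  step 6: -6 → -3
  step 7: -3 → 2
The second coordinate changes by -1 each step: at step 7 it is -2.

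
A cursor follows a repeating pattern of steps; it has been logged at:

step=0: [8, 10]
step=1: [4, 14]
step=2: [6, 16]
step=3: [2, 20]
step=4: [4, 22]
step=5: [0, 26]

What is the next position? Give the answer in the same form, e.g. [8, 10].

Step-to-step displacements: [-4, +4], [+2, +2], [-4, +4], [+2, +2], [-4, +4] — a repeating cycle of length 2.
step 6: apply [+2, +2] → [2, 28]

[2, 28]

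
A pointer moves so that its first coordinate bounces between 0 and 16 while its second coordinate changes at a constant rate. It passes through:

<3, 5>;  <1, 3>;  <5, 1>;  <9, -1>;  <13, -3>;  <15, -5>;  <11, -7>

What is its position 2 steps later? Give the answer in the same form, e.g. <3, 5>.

The first coordinate reflects between 0 and 16, moving 4 per step.
  step 7: 11 → 7
  step 8: 7 → 3
The second coordinate changes by -2 each step: at step 8 it is -11.

<3, -11>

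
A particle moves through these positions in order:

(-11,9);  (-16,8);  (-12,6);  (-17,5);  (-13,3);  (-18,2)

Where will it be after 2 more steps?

(-19,-1)

Differencing gives (-5,-1), (+4,-2), (-5,-1), (+4,-2), (-5,-1). This is the pattern (-5,-1), (+4,-2) repeated.
step 6: apply (+4,-2) → (-14,0)
step 7: apply (-5,-1) → (-19,-1)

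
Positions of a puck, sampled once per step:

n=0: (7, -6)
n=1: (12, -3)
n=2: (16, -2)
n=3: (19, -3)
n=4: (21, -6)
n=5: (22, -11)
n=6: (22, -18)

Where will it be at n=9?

Taking differences between consecutive positions: (+5, +3), (+4, +1), (+3, -1), (+2, -3), (+1, -5), (+0, -7). These grow by (-1, -2) each step.
step 7: (22, -18) + (-1, -9) → (21, -27)
step 8: (21, -27) + (-2, -11) → (19, -38)
step 9: (19, -38) + (-3, -13) → (16, -51)

(16, -51)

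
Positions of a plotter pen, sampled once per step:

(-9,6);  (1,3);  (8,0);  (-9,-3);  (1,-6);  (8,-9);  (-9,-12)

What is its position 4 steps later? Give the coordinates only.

The first coordinate repeats the cycle [-9, 1, 8] with period 3; step 10 mod 3 = 1, giving 1.
The second coordinate changes by -3 each step, so at step 10 it is 6 + 10·(-3) = -24.

(1,-24)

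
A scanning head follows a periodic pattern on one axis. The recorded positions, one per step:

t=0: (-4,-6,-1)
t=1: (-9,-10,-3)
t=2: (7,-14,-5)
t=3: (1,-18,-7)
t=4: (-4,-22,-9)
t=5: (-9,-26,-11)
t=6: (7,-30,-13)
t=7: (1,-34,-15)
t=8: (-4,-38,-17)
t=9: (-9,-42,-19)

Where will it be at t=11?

(1,-50,-23)

The first coordinate repeats the cycle [-4, -9, 7, 1] with period 4; step 11 mod 4 = 3, giving 1.
The second coordinate changes by -4 each step, so at step 11 it is -6 + 11·(-4) = -50.
The third coordinate changes by -2 each step, so at step 11 it is -1 + 11·(-2) = -23.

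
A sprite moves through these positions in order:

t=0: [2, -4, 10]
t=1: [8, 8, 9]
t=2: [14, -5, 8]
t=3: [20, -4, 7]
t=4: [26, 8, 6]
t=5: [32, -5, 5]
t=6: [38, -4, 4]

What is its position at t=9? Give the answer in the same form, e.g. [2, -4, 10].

First: linear, +6 per step → 56 at step 9.
Second: cycles through -4, 8, -5 every 3 steps. Step 9 lands at position 0 of the cycle → -4.
Third: linear, -1 per step → 1 at step 9.

[56, -4, 1]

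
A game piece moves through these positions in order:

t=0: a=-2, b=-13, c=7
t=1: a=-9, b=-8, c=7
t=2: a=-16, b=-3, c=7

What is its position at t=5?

a=-37, b=12, c=7

The position changes by (-7,+5,+0) every step.
step 3: a=-16, b=-3, c=7 + (-7,+5,+0) → a=-23, b=2, c=7
step 4: a=-23, b=2, c=7 + (-7,+5,+0) → a=-30, b=7, c=7
step 5: a=-30, b=7, c=7 + (-7,+5,+0) → a=-37, b=12, c=7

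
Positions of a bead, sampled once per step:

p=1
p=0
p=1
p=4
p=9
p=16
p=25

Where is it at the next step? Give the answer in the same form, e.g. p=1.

Successive displacements: -1, +1, +3, +5, +7, +9 — each changes by +2.
step 7: 25 + 11 → p=36

p=36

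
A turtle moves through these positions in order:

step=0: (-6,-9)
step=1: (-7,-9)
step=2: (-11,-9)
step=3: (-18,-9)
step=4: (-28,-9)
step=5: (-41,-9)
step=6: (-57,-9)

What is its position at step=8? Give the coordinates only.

Successive displacements: (-1,+0), (-4,+0), (-7,+0), (-10,+0), (-13,+0), (-16,+0) — each changes by (-3,+0).
step 7: (-57,-9) + (-19,+0) → (-76,-9)
step 8: (-76,-9) + (-22,+0) → (-98,-9)

(-98,-9)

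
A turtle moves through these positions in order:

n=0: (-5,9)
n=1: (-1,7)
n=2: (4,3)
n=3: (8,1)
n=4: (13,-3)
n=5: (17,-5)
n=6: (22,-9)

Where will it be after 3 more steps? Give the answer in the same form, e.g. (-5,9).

(35,-17)

The moves between consecutive positions are (+4,-2), (+5,-4), (+4,-2), (+5,-4), (+4,-2), (+5,-4); they repeat the 2-cycle [(+4,-2), (+5,-4)].
step 7: apply (+4,-2) → (26,-11)
step 8: apply (+5,-4) → (31,-15)
step 9: apply (+4,-2) → (35,-17)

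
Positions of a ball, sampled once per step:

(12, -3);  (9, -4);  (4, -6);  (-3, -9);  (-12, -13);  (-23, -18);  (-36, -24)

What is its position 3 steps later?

Taking differences between consecutive positions: (-3, -1), (-5, -2), (-7, -3), (-9, -4), (-11, -5), (-13, -6). These grow by (-2, -1) each step.
step 7: (-36, -24) + (-15, -7) → (-51, -31)
step 8: (-51, -31) + (-17, -8) → (-68, -39)
step 9: (-68, -39) + (-19, -9) → (-87, -48)

(-87, -48)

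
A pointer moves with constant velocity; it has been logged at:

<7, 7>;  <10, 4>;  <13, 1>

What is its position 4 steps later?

The position changes by <+3, -3> every step.
step 3: <13, 1> + <+3, -3> → <16, -2>
step 4: <16, -2> + <+3, -3> → <19, -5>
step 5: <19, -5> + <+3, -3> → <22, -8>
step 6: <22, -8> + <+3, -3> → <25, -11>

<25, -11>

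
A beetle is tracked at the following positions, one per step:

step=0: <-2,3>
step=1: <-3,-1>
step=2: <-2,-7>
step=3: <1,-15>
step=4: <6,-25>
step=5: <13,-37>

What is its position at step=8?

Taking differences between consecutive positions: <-1,-4>, <+1,-6>, <+3,-8>, <+5,-10>, <+7,-12>. These grow by <+2,-2> each step.
step 6: <13,-37> + <+9,-14> → <22,-51>
step 7: <22,-51> + <+11,-16> → <33,-67>
step 8: <33,-67> + <+13,-18> → <46,-85>

<46,-85>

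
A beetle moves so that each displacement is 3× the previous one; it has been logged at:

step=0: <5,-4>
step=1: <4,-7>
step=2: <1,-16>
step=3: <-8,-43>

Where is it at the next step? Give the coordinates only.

<-35,-124>

The jumps are <-1,-3>, <-3,-9>, <-9,-27> — a geometric progression with ratio 3.
step 4: <-8,-43> + <-27,-81> → <-35,-124>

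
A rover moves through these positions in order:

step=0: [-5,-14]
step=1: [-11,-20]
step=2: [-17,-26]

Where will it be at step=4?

Constant displacement of [-6,-6] per step.
step 3: [-17,-26] + [-6,-6] → [-23,-32]
step 4: [-23,-32] + [-6,-6] → [-29,-38]

[-29,-38]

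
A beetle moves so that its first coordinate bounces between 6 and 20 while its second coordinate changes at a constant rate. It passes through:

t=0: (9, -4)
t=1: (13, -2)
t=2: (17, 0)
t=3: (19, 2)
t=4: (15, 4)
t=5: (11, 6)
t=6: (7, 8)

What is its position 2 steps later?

(13, 12)

The first coordinate reflects between 6 and 20, moving 4 per step.
  step 7: 7 → 9
  step 8: 9 → 13
The second coordinate changes by +2 each step: at step 8 it is 12.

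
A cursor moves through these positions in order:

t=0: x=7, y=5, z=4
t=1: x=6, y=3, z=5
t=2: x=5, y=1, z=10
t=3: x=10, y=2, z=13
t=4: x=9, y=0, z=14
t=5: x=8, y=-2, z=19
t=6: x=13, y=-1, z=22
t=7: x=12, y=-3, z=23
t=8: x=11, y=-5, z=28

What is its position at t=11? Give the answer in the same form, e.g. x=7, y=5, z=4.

x=14, y=-8, z=37

The moves between consecutive positions are (-1, -2, +1), (-1, -2, +5), (+5, +1, +3), (-1, -2, +1), (-1, -2, +5), (+5, +1, +3), (-1, -2, +1), (-1, -2, +5); they repeat the 3-cycle [(-1, -2, +1), (-1, -2, +5), (+5, +1, +3)].
step 9: apply (+5, +1, +3) → x=16, y=-4, z=31
step 10: apply (-1, -2, +1) → x=15, y=-6, z=32
step 11: apply (-1, -2, +5) → x=14, y=-8, z=37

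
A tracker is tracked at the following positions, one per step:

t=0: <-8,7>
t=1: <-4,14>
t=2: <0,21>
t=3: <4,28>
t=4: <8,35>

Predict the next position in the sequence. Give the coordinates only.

Each step adds <+4,+7> to the position.
step 5: <8,35> + <+4,+7> → <12,42>

<12,42>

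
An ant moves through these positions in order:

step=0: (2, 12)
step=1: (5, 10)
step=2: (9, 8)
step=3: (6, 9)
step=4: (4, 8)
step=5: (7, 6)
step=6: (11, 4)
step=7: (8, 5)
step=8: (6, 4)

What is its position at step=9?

(9, 2)

The moves between consecutive positions are (+3, -2), (+4, -2), (-3, +1), (-2, -1), (+3, -2), (+4, -2), (-3, +1), (-2, -1); they repeat the 4-cycle [(+3, -2), (+4, -2), (-3, +1), (-2, -1)].
step 9: apply (+3, -2) → (9, 2)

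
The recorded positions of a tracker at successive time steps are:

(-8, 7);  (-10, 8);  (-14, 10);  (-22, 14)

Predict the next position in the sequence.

(-38, 22)

The jumps are (-2, +1), (-4, +2), (-8, +4) — a geometric progression with ratio 2.
step 4: (-22, 14) + (-16, +8) → (-38, 22)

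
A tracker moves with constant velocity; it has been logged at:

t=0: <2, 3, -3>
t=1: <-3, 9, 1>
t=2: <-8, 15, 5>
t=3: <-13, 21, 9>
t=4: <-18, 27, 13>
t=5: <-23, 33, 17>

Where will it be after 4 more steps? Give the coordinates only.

The position changes by <-5, +6, +4> every step.
step 6: <-23, 33, 17> + <-5, +6, +4> → <-28, 39, 21>
step 7: <-28, 39, 21> + <-5, +6, +4> → <-33, 45, 25>
step 8: <-33, 45, 25> + <-5, +6, +4> → <-38, 51, 29>
step 9: <-38, 51, 29> + <-5, +6, +4> → <-43, 57, 33>

<-43, 57, 33>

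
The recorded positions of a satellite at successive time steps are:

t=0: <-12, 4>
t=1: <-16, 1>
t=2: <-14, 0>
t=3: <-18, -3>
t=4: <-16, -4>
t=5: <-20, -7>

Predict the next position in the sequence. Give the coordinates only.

Differencing gives <-4, -3>, <+2, -1>, <-4, -3>, <+2, -1>, <-4, -3>. This is the pattern <-4, -3>, <+2, -1> repeated.
step 6: apply <+2, -1> → <-18, -8>

<-18, -8>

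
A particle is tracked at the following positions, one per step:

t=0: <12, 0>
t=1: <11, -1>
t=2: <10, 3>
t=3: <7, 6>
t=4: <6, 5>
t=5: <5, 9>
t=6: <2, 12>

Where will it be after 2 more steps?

<0, 15>

The moves between consecutive positions are <-1, -1>, <-1, +4>, <-3, +3>, <-1, -1>, <-1, +4>, <-3, +3>; they repeat the 3-cycle [<-1, -1>, <-1, +4>, <-3, +3>].
step 7: apply <-1, -1> → <1, 11>
step 8: apply <-1, +4> → <0, 15>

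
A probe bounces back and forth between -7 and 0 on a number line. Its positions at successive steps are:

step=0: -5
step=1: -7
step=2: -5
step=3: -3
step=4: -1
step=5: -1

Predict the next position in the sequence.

-3

The value travels 2 per step and bounces off the walls at -7 and 0.
  step 6: -1 → -3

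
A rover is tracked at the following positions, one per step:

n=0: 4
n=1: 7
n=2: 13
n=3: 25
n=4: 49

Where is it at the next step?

97

Step-to-step displacements: +3, +6, +12, +24; each is 2× the previous.
step 5: 49 + 48 → 97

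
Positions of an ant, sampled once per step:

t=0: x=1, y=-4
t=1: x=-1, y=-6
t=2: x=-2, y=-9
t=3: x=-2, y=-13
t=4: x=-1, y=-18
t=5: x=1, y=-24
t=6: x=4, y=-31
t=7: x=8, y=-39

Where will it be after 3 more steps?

Taking differences between consecutive positions: (-2, -2), (-1, -3), (+0, -4), (+1, -5), (+2, -6), (+3, -7), (+4, -8). These grow by (+1, -1) each step.
step 8: x=8, y=-39 + (+5, -9) → x=13, y=-48
step 9: x=13, y=-48 + (+6, -10) → x=19, y=-58
step 10: x=19, y=-58 + (+7, -11) → x=26, y=-69

x=26, y=-69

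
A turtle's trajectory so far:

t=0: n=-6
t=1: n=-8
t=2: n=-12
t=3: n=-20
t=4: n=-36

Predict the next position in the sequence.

Consecutive displacements -2, -4, -8, -16 scale by a factor of 2 each step.
step 5: -36 − 32 → n=-68

n=-68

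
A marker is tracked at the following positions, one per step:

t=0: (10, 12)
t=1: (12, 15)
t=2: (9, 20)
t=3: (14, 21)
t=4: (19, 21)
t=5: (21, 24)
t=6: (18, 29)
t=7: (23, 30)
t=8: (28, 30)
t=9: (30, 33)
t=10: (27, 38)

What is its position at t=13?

(39, 42)

Step-to-step displacements: (+2, +3), (-3, +5), (+5, +1), (+5, +0), (+2, +3), (-3, +5), (+5, +1), (+5, +0), (+2, +3), (-3, +5) — a repeating cycle of length 4.
step 11: apply (+5, +1) → (32, 39)
step 12: apply (+5, +0) → (37, 39)
step 13: apply (+2, +3) → (39, 42)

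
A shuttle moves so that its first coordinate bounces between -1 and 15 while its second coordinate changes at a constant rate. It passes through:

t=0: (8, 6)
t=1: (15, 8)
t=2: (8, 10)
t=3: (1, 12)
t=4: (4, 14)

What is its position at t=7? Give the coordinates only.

The first coordinate reflects between -1 and 15, moving 7 per step.
  step 5: 4 → 11
  step 6: 11 → 12
  step 7: 12 → 5
The second coordinate changes by +2 each step: at step 7 it is 20.

(5, 20)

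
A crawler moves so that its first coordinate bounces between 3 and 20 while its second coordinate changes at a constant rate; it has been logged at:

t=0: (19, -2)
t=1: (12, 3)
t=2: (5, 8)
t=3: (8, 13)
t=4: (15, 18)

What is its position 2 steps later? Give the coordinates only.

The first coordinate travels 7 per step and bounces off the walls at 3 and 20.
  step 5: 15 → 18
  step 6: 18 → 11
The second coordinate changes by +5 each step: at step 6 it is 28.

(11, 28)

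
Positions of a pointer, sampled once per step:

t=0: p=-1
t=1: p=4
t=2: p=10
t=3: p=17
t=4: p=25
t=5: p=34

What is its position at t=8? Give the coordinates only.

First differences are +5, +6, +7, +8, +9; their common second difference is +1 (constant acceleration).
step 6: 34 + 10 → p=44
step 7: 44 + 11 → p=55
step 8: 55 + 12 → p=67

p=67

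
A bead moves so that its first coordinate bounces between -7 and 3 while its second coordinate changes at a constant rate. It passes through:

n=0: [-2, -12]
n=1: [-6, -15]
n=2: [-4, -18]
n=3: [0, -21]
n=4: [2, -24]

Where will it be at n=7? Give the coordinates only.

[-4, -33]

The first coordinate travels 4 per step and bounces off the walls at -7 and 3.
  step 5: 2 → -2
  step 6: -2 → -6
  step 7: -6 → -4
The second coordinate changes by -3 each step: at step 7 it is -33.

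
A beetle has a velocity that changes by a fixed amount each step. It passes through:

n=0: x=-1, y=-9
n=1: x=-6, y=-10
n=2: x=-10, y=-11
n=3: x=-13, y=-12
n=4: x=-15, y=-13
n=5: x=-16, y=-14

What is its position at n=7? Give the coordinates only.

Successive displacements: (-5,-1), (-4,-1), (-3,-1), (-2,-1), (-1,-1) — each changes by (+1,+0).
step 6: x=-16, y=-14 + (+0,-1) → x=-16, y=-15
step 7: x=-16, y=-15 + (+1,-1) → x=-15, y=-16

x=-15, y=-16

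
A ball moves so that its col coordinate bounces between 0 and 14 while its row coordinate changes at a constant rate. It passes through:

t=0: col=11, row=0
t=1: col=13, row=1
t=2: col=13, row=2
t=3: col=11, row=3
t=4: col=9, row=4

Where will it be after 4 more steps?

The col coordinate travels 2 per step and bounces off the walls at 0 and 14.
  step 5: 9 → 7
  step 6: 7 → 5
  step 7: 5 → 3
  step 8: 3 → 1
The row coordinate changes by +1 each step: at step 8 it is 8.

col=1, row=8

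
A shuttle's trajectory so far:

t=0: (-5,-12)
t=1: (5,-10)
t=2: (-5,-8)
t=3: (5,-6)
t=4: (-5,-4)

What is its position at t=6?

(-5,0)

The first coordinate repeats the cycle [-5, 5] with period 2; step 6 mod 2 = 0, giving -5.
The second coordinate changes by +2 each step, so at step 6 it is -12 + 6·(2) = 0.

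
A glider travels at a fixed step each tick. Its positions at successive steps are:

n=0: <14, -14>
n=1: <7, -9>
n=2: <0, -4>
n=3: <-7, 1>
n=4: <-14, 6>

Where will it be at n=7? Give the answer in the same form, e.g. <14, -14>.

The position changes by <-7, +5> every step.
step 5: <-14, 6> + <-7, +5> → <-21, 11>
step 6: <-21, 11> + <-7, +5> → <-28, 16>
step 7: <-28, 16> + <-7, +5> → <-35, 21>

<-35, 21>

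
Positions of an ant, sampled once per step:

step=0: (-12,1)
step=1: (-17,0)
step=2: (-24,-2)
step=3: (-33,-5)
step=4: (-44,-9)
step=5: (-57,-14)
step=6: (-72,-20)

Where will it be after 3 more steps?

Successive displacements: (-5,-1), (-7,-2), (-9,-3), (-11,-4), (-13,-5), (-15,-6) — each changes by (-2,-1).
step 7: (-72,-20) + (-17,-7) → (-89,-27)
step 8: (-89,-27) + (-19,-8) → (-108,-35)
step 9: (-108,-35) + (-21,-9) → (-129,-44)

(-129,-44)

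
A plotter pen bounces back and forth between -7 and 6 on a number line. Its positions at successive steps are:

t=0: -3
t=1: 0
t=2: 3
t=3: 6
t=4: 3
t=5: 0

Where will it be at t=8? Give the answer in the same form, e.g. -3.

The value reflects between -7 and 6, moving 3 per step.
  step 6: 0 → -3
  step 7: -3 → -6
  step 8: -6 → -5

-5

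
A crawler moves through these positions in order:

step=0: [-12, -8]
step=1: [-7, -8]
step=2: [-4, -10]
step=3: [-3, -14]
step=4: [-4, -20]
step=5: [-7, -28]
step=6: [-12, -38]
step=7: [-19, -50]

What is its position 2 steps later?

First differences are [+5, +0], [+3, -2], [+1, -4], [-1, -6], [-3, -8], [-5, -10], [-7, -12]; their common second difference is [-2, -2] (constant acceleration).
step 8: [-19, -50] + [-9, -14] → [-28, -64]
step 9: [-28, -64] + [-11, -16] → [-39, -80]

[-39, -80]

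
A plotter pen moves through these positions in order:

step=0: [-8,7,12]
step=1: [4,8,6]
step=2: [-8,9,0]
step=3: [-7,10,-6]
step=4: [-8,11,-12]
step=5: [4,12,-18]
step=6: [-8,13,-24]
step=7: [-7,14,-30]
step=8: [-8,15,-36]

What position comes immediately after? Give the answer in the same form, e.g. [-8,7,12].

[4,16,-42]

The first coordinate repeats the cycle [-8, 4, -8, -7] with period 4; step 9 mod 4 = 1, giving 4.
The second coordinate changes by +1 each step, so at step 9 it is 7 + 9·(1) = 16.
The third coordinate changes by -6 each step, so at step 9 it is 12 + 9·(-6) = -42.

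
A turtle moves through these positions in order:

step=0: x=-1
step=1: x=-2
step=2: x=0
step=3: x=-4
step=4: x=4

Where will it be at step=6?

x=20

Consecutive displacements -1, +2, -4, +8 scale by a factor of -2 each step.
step 5: 4 − 16 → x=-12
step 6: -12 + 32 → x=20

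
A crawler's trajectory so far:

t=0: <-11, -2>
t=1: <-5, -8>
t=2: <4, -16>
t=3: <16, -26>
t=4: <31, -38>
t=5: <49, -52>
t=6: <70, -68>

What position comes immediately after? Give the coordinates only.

<94, -86>

Successive displacements: <+6, -6>, <+9, -8>, <+12, -10>, <+15, -12>, <+18, -14>, <+21, -16> — each changes by <+3, -2>.
step 7: <70, -68> + <+24, -18> → <94, -86>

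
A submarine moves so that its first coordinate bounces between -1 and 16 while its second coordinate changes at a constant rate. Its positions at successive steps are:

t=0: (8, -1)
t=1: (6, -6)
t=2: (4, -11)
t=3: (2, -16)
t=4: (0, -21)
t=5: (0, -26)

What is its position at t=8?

(6, -41)

The first coordinate reflects between -1 and 16, moving 2 per step.
  step 6: 0 → 2
  step 7: 2 → 4
  step 8: 4 → 6
The second coordinate changes by -5 each step: at step 8 it is -41.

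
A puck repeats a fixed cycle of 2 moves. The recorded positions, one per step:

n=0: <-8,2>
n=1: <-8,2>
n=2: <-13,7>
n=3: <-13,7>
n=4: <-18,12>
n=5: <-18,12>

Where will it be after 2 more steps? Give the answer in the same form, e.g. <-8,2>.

<-23,17>

Differencing gives <+0,+0>, <-5,+5>, <+0,+0>, <-5,+5>, <+0,+0>. This is the pattern <+0,+0>, <-5,+5> repeated.
step 6: apply <-5,+5> → <-23,17>
step 7: apply <+0,+0> → <-23,17>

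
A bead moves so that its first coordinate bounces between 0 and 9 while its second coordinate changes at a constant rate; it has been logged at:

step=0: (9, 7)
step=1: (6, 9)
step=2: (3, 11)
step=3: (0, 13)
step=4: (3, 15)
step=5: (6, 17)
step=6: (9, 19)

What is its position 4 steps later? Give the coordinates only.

The first coordinate travels 3 per step and bounces off the walls at 0 and 9.
  step 7: 9 → 6
  step 8: 6 → 3
  step 9: 3 → 0
  step 10: 0 → 3
The second coordinate changes by +2 each step: at step 10 it is 27.

(3, 27)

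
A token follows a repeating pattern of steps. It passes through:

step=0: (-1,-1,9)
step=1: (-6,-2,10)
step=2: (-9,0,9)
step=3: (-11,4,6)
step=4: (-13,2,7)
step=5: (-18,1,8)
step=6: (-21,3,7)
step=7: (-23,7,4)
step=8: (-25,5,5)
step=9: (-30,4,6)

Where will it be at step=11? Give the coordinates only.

Step-to-step displacements: (-5,-1,+1), (-3,+2,-1), (-2,+4,-3), (-2,-2,+1), (-5,-1,+1), (-3,+2,-1), (-2,+4,-3), (-2,-2,+1), (-5,-1,+1) — a repeating cycle of length 4.
step 10: apply (-3,+2,-1) → (-33,6,5)
step 11: apply (-2,+4,-3) → (-35,10,2)

(-35,10,2)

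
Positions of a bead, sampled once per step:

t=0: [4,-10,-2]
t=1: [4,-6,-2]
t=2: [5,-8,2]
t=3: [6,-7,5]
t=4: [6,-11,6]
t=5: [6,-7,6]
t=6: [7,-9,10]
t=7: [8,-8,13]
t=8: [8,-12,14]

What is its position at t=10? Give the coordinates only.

Step-to-step displacements: [+0,+4,+0], [+1,-2,+4], [+1,+1,+3], [+0,-4,+1], [+0,+4,+0], [+1,-2,+4], [+1,+1,+3], [+0,-4,+1] — a repeating cycle of length 4.
step 9: apply [+0,+4,+0] → [8,-8,14]
step 10: apply [+1,-2,+4] → [9,-10,18]

[9,-10,18]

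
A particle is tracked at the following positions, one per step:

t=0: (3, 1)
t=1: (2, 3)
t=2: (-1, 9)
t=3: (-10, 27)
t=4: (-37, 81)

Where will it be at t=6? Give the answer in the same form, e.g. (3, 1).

Step-to-step displacements: (-1, +2), (-3, +6), (-9, +18), (-27, +54); each is 3× the previous.
step 5: (-37, 81) + (-81, +162) → (-118, 243)
step 6: (-118, 243) + (-243, +486) → (-361, 729)

(-361, 729)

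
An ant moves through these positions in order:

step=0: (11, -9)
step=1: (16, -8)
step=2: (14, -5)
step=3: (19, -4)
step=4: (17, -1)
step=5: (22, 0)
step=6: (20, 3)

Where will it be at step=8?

(23, 7)

Differencing gives (+5, +1), (-2, +3), (+5, +1), (-2, +3), (+5, +1), (-2, +3). This is the pattern (+5, +1), (-2, +3) repeated.
step 7: apply (+5, +1) → (25, 4)
step 8: apply (-2, +3) → (23, 7)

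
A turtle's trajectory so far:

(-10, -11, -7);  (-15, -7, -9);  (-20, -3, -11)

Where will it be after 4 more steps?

(-40, 13, -19)

Constant displacement of (-5, +4, -2) per step.
step 3: (-20, -3, -11) + (-5, +4, -2) → (-25, 1, -13)
step 4: (-25, 1, -13) + (-5, +4, -2) → (-30, 5, -15)
step 5: (-30, 5, -15) + (-5, +4, -2) → (-35, 9, -17)
step 6: (-35, 9, -17) + (-5, +4, -2) → (-40, 13, -19)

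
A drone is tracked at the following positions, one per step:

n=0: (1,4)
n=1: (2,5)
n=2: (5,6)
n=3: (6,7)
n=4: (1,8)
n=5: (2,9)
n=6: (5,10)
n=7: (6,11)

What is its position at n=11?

First: cycles through 1, 2, 5, 6 every 4 steps. Step 11 lands at position 3 of the cycle → 6.
Second: linear, +1 per step → 15 at step 11.

(6,15)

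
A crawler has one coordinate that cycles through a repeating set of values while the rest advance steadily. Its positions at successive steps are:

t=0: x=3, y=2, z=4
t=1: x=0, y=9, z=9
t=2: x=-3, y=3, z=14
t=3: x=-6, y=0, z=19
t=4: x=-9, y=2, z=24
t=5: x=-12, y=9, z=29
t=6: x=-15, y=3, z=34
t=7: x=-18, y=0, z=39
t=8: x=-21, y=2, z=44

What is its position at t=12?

X: linear, -3 per step → -33 at step 12.
Y: cycles through 2, 9, 3, 0 every 4 steps. Step 12 lands at position 0 of the cycle → 2.
Z: linear, +5 per step → 64 at step 12.

x=-33, y=2, z=64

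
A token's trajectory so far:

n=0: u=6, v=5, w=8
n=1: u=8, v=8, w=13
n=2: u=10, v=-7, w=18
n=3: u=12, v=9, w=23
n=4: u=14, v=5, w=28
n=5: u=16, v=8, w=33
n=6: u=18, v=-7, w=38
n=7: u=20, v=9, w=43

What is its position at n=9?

U: linear, +2 per step → 24 at step 9.
V: cycles through 5, 8, -7, 9 every 4 steps. Step 9 lands at position 1 of the cycle → 8.
W: linear, +5 per step → 53 at step 9.

u=24, v=8, w=53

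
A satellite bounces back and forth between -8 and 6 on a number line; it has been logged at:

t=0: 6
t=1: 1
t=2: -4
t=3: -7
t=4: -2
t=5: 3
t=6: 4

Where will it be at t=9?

-5

The value travels 5 per step and bounces off the walls at -8 and 6.
  step 7: 4 → -1
  step 8: -1 → -6
  step 9: -6 → -5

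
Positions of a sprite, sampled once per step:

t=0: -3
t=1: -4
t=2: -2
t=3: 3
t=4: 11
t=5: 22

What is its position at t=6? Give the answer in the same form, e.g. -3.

Successive displacements: -1, +2, +5, +8, +11 — each changes by +3.
step 6: 22 + 14 → 36

36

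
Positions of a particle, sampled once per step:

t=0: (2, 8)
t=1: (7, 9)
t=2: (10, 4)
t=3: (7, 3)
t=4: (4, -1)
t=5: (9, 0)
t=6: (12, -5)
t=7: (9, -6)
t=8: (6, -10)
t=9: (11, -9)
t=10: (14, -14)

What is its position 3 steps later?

(13, -18)

The moves between consecutive positions are (+5, +1), (+3, -5), (-3, -1), (-3, -4), (+5, +1), (+3, -5), (-3, -1), (-3, -4), (+5, +1), (+3, -5); they repeat the 4-cycle [(+5, +1), (+3, -5), (-3, -1), (-3, -4)].
step 11: apply (-3, -1) → (11, -15)
step 12: apply (-3, -4) → (8, -19)
step 13: apply (+5, +1) → (13, -18)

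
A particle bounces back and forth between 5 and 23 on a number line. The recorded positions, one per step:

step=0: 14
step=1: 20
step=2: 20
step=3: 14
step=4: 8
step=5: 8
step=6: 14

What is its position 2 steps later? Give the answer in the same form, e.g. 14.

20

The value reflects between 5 and 23, moving 6 per step.
  step 7: 14 → 20
  step 8: 20 → 20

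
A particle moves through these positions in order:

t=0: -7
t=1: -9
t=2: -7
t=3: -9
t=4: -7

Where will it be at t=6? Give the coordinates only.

The jumps are -2, +2, -2, +2 — a geometric progression with ratio -1.
step 5: -7 − 2 → -9
step 6: -9 + 2 → -7

-7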